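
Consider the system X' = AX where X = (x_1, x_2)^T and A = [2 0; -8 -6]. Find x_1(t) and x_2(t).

Coefficient matrix A = [[2, 0], [-8, -6]].
Characteristic polynomial det(A - λI) = λ^2 + 4λ - 12 = 0.
Eigenvalues λ = -6, 2.
For λ=-6: (A-λI) row 1 is [8, 0], so an eigenvector is (0, 1).
For λ=2: (A-λI) row 2 is [-8, -8], so an eigenvector is (-1, 1).
General solution: K_1e^(-6t)(0,1) + K_2e^(2t)(-1,1).

x_1(t) = -K_2e^(2t), x_2(t) = K_1e^(-6t) + K_2e^(2t)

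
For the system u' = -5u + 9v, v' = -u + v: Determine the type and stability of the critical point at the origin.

A = [[-5,9],[-1,1]]; det(A-λI) = λ^2 + 4λ + 4.
repeated λ = -2 with a single eigenvector.

stable improper node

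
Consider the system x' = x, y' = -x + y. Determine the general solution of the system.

Coefficient matrix A = [[1, 0], [-1, 1]].
Characteristic polynomial det(A - λI) = λ^2 - 2λ + 1 = 0.
Single eigenvalue λ = 1 with algebraic multiplicity 2.
Eigenvector v = (0,1); generalized eigenvector w with (A-λI)w=v is (-1,-1).
General solution: e^(t)[C_1·v + C_2·(t·v + w)].

x(t) = -C_2e^(t), y(t) = C_1e^(t) + C_2te^(t) - C_2e^(t)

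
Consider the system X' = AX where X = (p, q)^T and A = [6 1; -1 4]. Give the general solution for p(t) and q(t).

Coefficient matrix A = [[6, 1], [-1, 4]].
Characteristic polynomial det(A - λI) = λ^2 - 10λ + 25 = 0.
Single eigenvalue λ = 5 with algebraic multiplicity 2.
Eigenvector v = (-1,1); generalized eigenvector w with (A-λI)w=v is (0,-1).
General solution: e^(5t)[C_1·v + C_2·(t·v + w)].

p(t) = -C_1e^(5t) - C_2te^(5t), q(t) = C_1e^(5t) + C_2te^(5t) - C_2e^(5t)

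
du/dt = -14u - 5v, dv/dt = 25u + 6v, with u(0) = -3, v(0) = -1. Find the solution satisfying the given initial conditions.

u(t) = 7e^(-4t)sin(5t) - 3e^(-4t)cos(5t), v(t) = -17e^(-4t)sin(5t) - e^(-4t)cos(5t)

Coefficient matrix A = [[-14, -5], [25, 6]].
Characteristic polynomial det(A - λI) = λ^2 + 8λ + 41 = 0.
Eigenvalues λ = -4 ± 5i (complex conjugate pair).
For λ=-4+5i: an eigenvector is (1,-2) - i(0,1) = (1, -2 - i).
A real fundamental pair from Re and Im of e^((-4+5i)t)v: X_1 = e^(-4t)(cos(5t)·(1,-2) + sin(5t)·(0,1)), X_2 = e^(-4t)(sin(5t)·(1,-2) - cos(5t)·(0,1)).
General solution: K_1X_1 + K_2X_2.
Applying u(0)=-3, v(0)=-1 gives K_1=-3, K_2=7.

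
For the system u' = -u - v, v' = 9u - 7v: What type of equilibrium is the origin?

stable improper node

A = [[-1,-1],[9,-7]]; det(A-λI) = λ^2 + 8λ + 16.
repeated λ = -4 with a single eigenvector.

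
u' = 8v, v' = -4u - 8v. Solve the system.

u(t) = -c_1e^(-4t)sin(4t) + c_1e^(-4t)cos(4t) + c_2e^(-4t)sin(4t) + c_2e^(-4t)cos(4t), v(t) = -c_1e^(-4t)cos(4t) - c_2e^(-4t)sin(4t)

Coefficient matrix A = [[0, 8], [-4, -8]].
Characteristic polynomial det(A - λI) = λ^2 + 8λ + 32 = 0.
Eigenvalues λ = -4 ± 4i (complex conjugate pair).
For λ=-4+4i: an eigenvector is (1,-1) - i(-1,0) = (1 + i, -1).
A real fundamental pair from Re and Im of e^((-4+4i)t)v: X_1 = e^(-4t)(cos(4t)·(1,-1) + sin(4t)·(-1,0)), X_2 = e^(-4t)(sin(4t)·(1,-1) - cos(4t)·(-1,0)).
General solution: c_1X_1 + c_2X_2.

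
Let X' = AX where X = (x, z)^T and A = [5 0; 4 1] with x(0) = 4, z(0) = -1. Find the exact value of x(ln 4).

4096

A = [[5,0],[4,1]]; eigenvalues λ = 1, 5.
Eigenvectors: (0,1) for λ=1, (-1,-1) for λ=5.
From the initial condition, c_1 = -5, c_2 = -4.
x(ln 4) = (-5)(4^1)(0) + (-4)(4^5)(-1) = 4096.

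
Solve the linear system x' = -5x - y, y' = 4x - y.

x(t) = -K_1e^(-3t) - K_2te^(-3t) + 2K_2e^(-3t), y(t) = 2K_1e^(-3t) + 2K_2te^(-3t) - 3K_2e^(-3t)

Coefficient matrix A = [[-5, -1], [4, -1]].
Characteristic polynomial det(A - λI) = λ^2 + 6λ + 9 = 0.
Single eigenvalue λ = -3 with algebraic multiplicity 2.
Eigenvector v = (-1,2); generalized eigenvector w with (A-λI)w=v is (2,-3).
General solution: e^(-3t)[K_1·v + K_2·(t·v + w)].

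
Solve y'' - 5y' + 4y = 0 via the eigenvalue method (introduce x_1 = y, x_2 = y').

Let x_1 = y, x_2 = y'. Then x_1' = x_2 and x_2' = -4x_1 + 5x_2.
A = [[0,1],[-4,5]]; det(A-λI) = λ^2 - 5λ + 4.
Eigenvalues λ = 1, 4 with eigenvectors (1,1), (1,4).

y(t) = K_1e^(t) + K_2e^(4t)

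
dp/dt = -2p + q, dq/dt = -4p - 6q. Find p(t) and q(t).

p(t) = K_1e^(-4t) + K_2te^(-4t), q(t) = -2K_1e^(-4t) - 2K_2te^(-4t) + K_2e^(-4t)

Coefficient matrix A = [[-2, 1], [-4, -6]].
Characteristic polynomial det(A - λI) = λ^2 + 8λ + 16 = 0.
Single eigenvalue λ = -4 with algebraic multiplicity 2.
Eigenvector v = (1,-2); generalized eigenvector w with (A-λI)w=v is (0,1).
General solution: e^(-4t)[K_1·v + K_2·(t·v + w)].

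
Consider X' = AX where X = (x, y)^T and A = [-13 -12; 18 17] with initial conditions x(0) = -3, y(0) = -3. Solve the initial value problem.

x(t) = 12e^(5t) - 15e^(-t), y(t) = -18e^(5t) + 15e^(-t)

Coefficient matrix A = [[-13, -12], [18, 17]].
Characteristic polynomial det(A - λI) = λ^2 - 4λ - 5 = 0.
Eigenvalues λ = 5, -1.
For λ=5: (A-λI) row 1 is [-18, -12], so an eigenvector is (-2, 3).
For λ=-1: (A-λI) row 1 is [-12, -12], so an eigenvector is (1, -1).
General solution: C_1e^(5t)(-2,3) + C_2e^(-t)(1,-1).
Applying x(0)=-3, y(0)=-3 gives C_1=-6, C_2=-15.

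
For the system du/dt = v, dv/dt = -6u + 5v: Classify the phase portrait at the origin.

A = [[0,1],[-6,5]]; det(A-λI) = λ^2 - 5λ + 6.
λ = 3, 2: both positive.

unstable node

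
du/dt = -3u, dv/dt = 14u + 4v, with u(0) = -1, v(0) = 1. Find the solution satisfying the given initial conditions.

Coefficient matrix A = [[-3, 0], [14, 4]].
Characteristic polynomial det(A - λI) = λ^2 - λ - 12 = 0.
Eigenvalues λ = -3, 4.
For λ=-3: (A-λI) row 2 is [14, 7], so an eigenvector is (1, -2).
For λ=4: (A-λI) row 1 is [-7, 0], so an eigenvector is (0, 1).
General solution: K_1e^(-3t)(1,-2) + K_2e^(4t)(0,1).
Applying u(0)=-1, v(0)=1 gives K_1=-1, K_2=-1.

u(t) = -e^(-3t), v(t) = -e^(4t) + 2e^(-3t)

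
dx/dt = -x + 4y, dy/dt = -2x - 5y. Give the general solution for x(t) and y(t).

x(t) = -C_1e^(-3t)sin(2t) + C_1e^(-3t)cos(2t) + C_2e^(-3t)sin(2t) + C_2e^(-3t)cos(2t), y(t) = -C_1e^(-3t)cos(2t) - C_2e^(-3t)sin(2t)

Coefficient matrix A = [[-1, 4], [-2, -5]].
Characteristic polynomial det(A - λI) = λ^2 + 6λ + 13 = 0.
Eigenvalues λ = -3 ± 2i (complex conjugate pair).
For λ=-3+2i: an eigenvector is (1,-1) - i(-1,0) = (1 + i, -1).
A real fundamental pair from Re and Im of e^((-3+2i)t)v: X_1 = e^(-3t)(cos(2t)·(1,-1) + sin(2t)·(-1,0)), X_2 = e^(-3t)(sin(2t)·(1,-1) - cos(2t)·(-1,0)).
General solution: C_1X_1 + C_2X_2.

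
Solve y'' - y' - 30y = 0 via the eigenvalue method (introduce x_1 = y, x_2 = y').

Let x_1 = y, x_2 = y'. Then x_1' = x_2 and x_2' = 30x_1 + x_2.
A = [[0,1],[30,1]]; det(A-λI) = λ^2 - λ - 30.
Eigenvalues λ = 6, -5 with eigenvectors (1,6), (1,-5).

y(t) = K_1e^(6t) + K_2e^(-5t)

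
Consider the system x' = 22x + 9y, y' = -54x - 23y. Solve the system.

x(t) = -K_1e^(-5t) - K_2e^(4t), y(t) = 3K_1e^(-5t) + 2K_2e^(4t)

Coefficient matrix A = [[22, 9], [-54, -23]].
Characteristic polynomial det(A - λI) = λ^2 + λ - 20 = 0.
Eigenvalues λ = -5, 4.
For λ=-5: (A-λI) row 1 is [27, 9], so an eigenvector is (-1, 3).
For λ=4: (A-λI) row 1 is [18, 9], so an eigenvector is (-1, 2).
General solution: K_1e^(-5t)(-1,3) + K_2e^(4t)(-1,2).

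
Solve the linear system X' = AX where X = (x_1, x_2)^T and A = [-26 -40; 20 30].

Coefficient matrix A = [[-26, -40], [20, 30]].
Characteristic polynomial det(A - λI) = λ^2 - 4λ + 20 = 0.
Eigenvalues λ = 2 ± 4i (complex conjugate pair).
For λ=2+4i: an eigenvector is (-3,2) - i(1,-1) = (-3 - i, 2 + i).
A real fundamental pair from Re and Im of e^((2+4i)t)v: X_1 = e^(2t)(cos(4t)·(-3,2) + sin(4t)·(1,-1)), X_2 = e^(2t)(sin(4t)·(-3,2) - cos(4t)·(1,-1)).
General solution: c_1X_1 + c_2X_2.

x_1(t) = c_1e^(2t)sin(4t) - 3c_1e^(2t)cos(4t) - 3c_2e^(2t)sin(4t) - c_2e^(2t)cos(4t), x_2(t) = -c_1e^(2t)sin(4t) + 2c_1e^(2t)cos(4t) + 2c_2e^(2t)sin(4t) + c_2e^(2t)cos(4t)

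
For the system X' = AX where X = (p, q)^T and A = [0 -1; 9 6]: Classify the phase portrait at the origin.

A = [[0,-1],[9,6]]; det(A-λI) = λ^2 - 6λ + 9.
repeated λ = 3 with a single eigenvector.

unstable improper node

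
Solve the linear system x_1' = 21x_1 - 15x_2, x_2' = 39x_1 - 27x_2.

x_1(t) = K_1e^(-3t)sin(3t) + 2K_1e^(-3t)cos(3t) + 2K_2e^(-3t)sin(3t) - K_2e^(-3t)cos(3t), x_2(t) = 2K_1e^(-3t)sin(3t) + 3K_1e^(-3t)cos(3t) + 3K_2e^(-3t)sin(3t) - 2K_2e^(-3t)cos(3t)

Coefficient matrix A = [[21, -15], [39, -27]].
Characteristic polynomial det(A - λI) = λ^2 + 6λ + 18 = 0.
Eigenvalues λ = -3 ± 3i (complex conjugate pair).
For λ=-3+3i: an eigenvector is (2,3) - i(1,2) = (2 - i, 3 - 2i).
A real fundamental pair from Re and Im of e^((-3+3i)t)v: X_1 = e^(-3t)(cos(3t)·(2,3) + sin(3t)·(1,2)), X_2 = e^(-3t)(sin(3t)·(2,3) - cos(3t)·(1,2)).
General solution: K_1X_1 + K_2X_2.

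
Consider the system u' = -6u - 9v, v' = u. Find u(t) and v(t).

u(t) = 3c_1e^(-3t) + 3c_2te^(-3t) - c_2e^(-3t), v(t) = -c_1e^(-3t) - c_2te^(-3t)

Coefficient matrix A = [[-6, -9], [1, 0]].
Characteristic polynomial det(A - λI) = λ^2 + 6λ + 9 = 0.
Single eigenvalue λ = -3 with algebraic multiplicity 2.
Eigenvector v = (3,-1); generalized eigenvector w with (A-λI)w=v is (-1,0).
General solution: e^(-3t)[c_1·v + c_2·(t·v + w)].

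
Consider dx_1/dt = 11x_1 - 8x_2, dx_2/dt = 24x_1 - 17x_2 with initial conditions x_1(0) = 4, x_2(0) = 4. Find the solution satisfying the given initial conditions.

x_1(t) = 8e^(-t) - 4e^(-5t), x_2(t) = 12e^(-t) - 8e^(-5t)

Coefficient matrix A = [[11, -8], [24, -17]].
Characteristic polynomial det(A - λI) = λ^2 + 6λ + 5 = 0.
Eigenvalues λ = -5, -1.
For λ=-5: (A-λI) row 1 is [16, -8], so an eigenvector is (-1, -2).
For λ=-1: (A-λI) row 1 is [12, -8], so an eigenvector is (-2, -3).
General solution: C_1e^(-5t)(-1,-2) + C_2e^(-t)(-2,-3).
Applying x_1(0)=4, x_2(0)=4 gives C_1=4, C_2=-4.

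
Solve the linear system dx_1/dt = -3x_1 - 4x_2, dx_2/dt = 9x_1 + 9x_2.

Coefficient matrix A = [[-3, -4], [9, 9]].
Characteristic polynomial det(A - λI) = λ^2 - 6λ + 9 = 0.
Single eigenvalue λ = 3 with algebraic multiplicity 2.
Eigenvector v = (-2,3); generalized eigenvector w with (A-λI)w=v is (1,-1).
General solution: e^(3t)[C_1·v + C_2·(t·v + w)].

x_1(t) = -2C_1e^(3t) - 2C_2te^(3t) + C_2e^(3t), x_2(t) = 3C_1e^(3t) + 3C_2te^(3t) - C_2e^(3t)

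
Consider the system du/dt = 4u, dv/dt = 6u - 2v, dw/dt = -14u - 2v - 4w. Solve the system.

Coefficient matrix A = [[4, 0, 0], [6, -2, 0], [-14, -2, -4]].
det(A - λI) = 0 gives eigenvalues λ = 4, -4, -2.
For λ=4: eigenvector (1,1,-2).
For λ=-4: eigenvector (0,0,1).
For λ=-2: eigenvector (0,1,-1).
General solution: K_1e^(4t)(1,1,-2) + K_2e^(-4t)(0,0,1) + K_3e^(-2t)(0,1,-1).

u(t) = K_1e^(4t), v(t) = K_1e^(4t) + K_3e^(-2t), w(t) = -2K_1e^(4t) + K_2e^(-4t) - K_3e^(-2t)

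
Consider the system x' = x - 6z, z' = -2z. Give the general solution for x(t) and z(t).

x(t) = K_1e^(t) - 2K_2e^(-2t), z(t) = -K_2e^(-2t)

Coefficient matrix A = [[1, -6], [0, -2]].
Characteristic polynomial det(A - λI) = λ^2 + λ - 2 = 0.
Eigenvalues λ = 1, -2.
For λ=1: (A-λI) row 1 is [0, -6], so an eigenvector is (1, 0).
For λ=-2: (A-λI) row 1 is [3, -6], so an eigenvector is (-2, -1).
General solution: K_1e^(t)(1,0) + K_2e^(-2t)(-2,-1).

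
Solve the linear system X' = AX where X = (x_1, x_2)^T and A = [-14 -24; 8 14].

Coefficient matrix A = [[-14, -24], [8, 14]].
Characteristic polynomial det(A - λI) = λ^2 - 4 = 0.
Eigenvalues λ = -2, 2.
For λ=-2: (A-λI) row 1 is [-12, -24], so an eigenvector is (-2, 1).
For λ=2: (A-λI) row 1 is [-16, -24], so an eigenvector is (3, -2).
General solution: C_1e^(-2t)(-2,1) + C_2e^(2t)(3,-2).

x_1(t) = -2C_1e^(-2t) + 3C_2e^(2t), x_2(t) = C_1e^(-2t) - 2C_2e^(2t)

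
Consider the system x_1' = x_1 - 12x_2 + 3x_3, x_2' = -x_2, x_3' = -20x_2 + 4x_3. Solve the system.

x_1(t) = c_1e^(4t) + c_3e^(t), x_2(t) = c_2e^(-t), x_3(t) = c_1e^(4t) + 4c_2e^(-t)

Coefficient matrix A = [[1, -12, 3], [0, -1, 0], [0, -20, 4]].
det(A - λI) = 0 gives eigenvalues λ = 4, -1, 1.
For λ=4: eigenvector (1,0,1).
For λ=-1: eigenvector (0,1,4).
For λ=1: eigenvector (1,0,0).
General solution: c_1e^(4t)(1,0,1) + c_2e^(-t)(0,1,4) + c_3e^(t)(1,0,0).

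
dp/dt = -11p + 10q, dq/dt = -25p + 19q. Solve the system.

p(t) = -C_1e^(4t)sin(5t) + C_1e^(4t)cos(5t) + C_2e^(4t)sin(5t) + C_2e^(4t)cos(5t), q(t) = -2C_1e^(4t)sin(5t) + C_1e^(4t)cos(5t) + C_2e^(4t)sin(5t) + 2C_2e^(4t)cos(5t)

Coefficient matrix A = [[-11, 10], [-25, 19]].
Characteristic polynomial det(A - λI) = λ^2 - 8λ + 41 = 0.
Eigenvalues λ = 4 ± 5i (complex conjugate pair).
For λ=4+5i: an eigenvector is (1,1) - i(-1,-2) = (1 + i, 1 + 2i).
A real fundamental pair from Re and Im of e^((4+5i)t)v: X_1 = e^(4t)(cos(5t)·(1,1) + sin(5t)·(-1,-2)), X_2 = e^(4t)(sin(5t)·(1,1) - cos(5t)·(-1,-2)).
General solution: C_1X_1 + C_2X_2.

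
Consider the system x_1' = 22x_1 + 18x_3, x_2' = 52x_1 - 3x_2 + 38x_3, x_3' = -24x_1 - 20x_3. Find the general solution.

Coefficient matrix A = [[22, 0, 18], [52, -3, 38], [-24, 0, -20]].
det(A - λI) = 0 gives eigenvalues λ = -2, -3, 4.
For λ=-2: eigenvector (-3,-4,4).
For λ=-3: eigenvector (0,1,0).
For λ=4: eigenvector (-1,-2,1).
General solution: c_1e^(-2t)(-3,-4,4) + c_2e^(-3t)(0,1,0) + c_3e^(4t)(-1,-2,1).

x_1(t) = -3c_1e^(-2t) - c_3e^(4t), x_2(t) = -4c_1e^(-2t) + c_2e^(-3t) - 2c_3e^(4t), x_3(t) = 4c_1e^(-2t) + c_3e^(4t)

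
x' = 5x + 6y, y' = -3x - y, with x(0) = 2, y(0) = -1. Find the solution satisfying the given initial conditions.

x(t) = 2e^(2t)cos(3t), y(t) = -e^(2t)sin(3t) - e^(2t)cos(3t)

Coefficient matrix A = [[5, 6], [-3, -1]].
Characteristic polynomial det(A - λI) = λ^2 - 4λ + 13 = 0.
Eigenvalues λ = 2 ± 3i (complex conjugate pair).
For λ=2+3i: an eigenvector is (-1,0) - i(-1,1) = (-1 + i, 0 - i).
A real fundamental pair from Re and Im of e^((2+3i)t)v: X_1 = e^(2t)(cos(3t)·(-1,0) + sin(3t)·(-1,1)), X_2 = e^(2t)(sin(3t)·(-1,0) - cos(3t)·(-1,1)).
General solution: K_1X_1 + K_2X_2.
Applying x(0)=2, y(0)=-1 gives K_1=-1, K_2=1.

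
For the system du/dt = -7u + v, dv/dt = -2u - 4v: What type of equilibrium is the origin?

stable node

A = [[-7,1],[-2,-4]]; det(A-λI) = λ^2 + 11λ + 30.
λ = -6, -5: both negative.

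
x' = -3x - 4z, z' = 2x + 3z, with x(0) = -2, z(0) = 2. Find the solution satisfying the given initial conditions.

Coefficient matrix A = [[-3, -4], [2, 3]].
Characteristic polynomial det(A - λI) = λ^2 - 1 = 0.
Eigenvalues λ = 1, -1.
For λ=1: (A-λI) row 1 is [-4, -4], so an eigenvector is (-1, 1).
For λ=-1: (A-λI) row 1 is [-2, -4], so an eigenvector is (-2, 1).
General solution: C_1e^(t)(-1,1) + C_2e^(-t)(-2,1).
Applying x(0)=-2, z(0)=2 gives C_1=2, C_2=0.

x(t) = -2e^(t), z(t) = 2e^(t)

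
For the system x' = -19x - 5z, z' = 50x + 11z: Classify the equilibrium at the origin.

stable spiral

A = [[-19,-5],[50,11]]; det(A-λI) = λ^2 + 8λ + 41.
λ = -4 ± 5i: negative real part.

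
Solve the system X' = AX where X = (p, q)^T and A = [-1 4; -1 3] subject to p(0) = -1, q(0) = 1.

Coefficient matrix A = [[-1, 4], [-1, 3]].
Characteristic polynomial det(A - λI) = λ^2 - 2λ + 1 = 0.
Single eigenvalue λ = 1 with algebraic multiplicity 2.
Eigenvector v = (2,1); generalized eigenvector w with (A-λI)w=v is (3,2).
General solution: e^(t)[c_1·v + c_2·(t·v + w)].
Applying p(0)=-1, q(0)=1 gives c_1=-5, c_2=3.

p(t) = 6te^(t) - e^(t), q(t) = 3te^(t) + e^(t)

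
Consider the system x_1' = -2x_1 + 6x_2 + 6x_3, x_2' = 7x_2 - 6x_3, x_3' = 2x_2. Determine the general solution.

x_1(t) = K_1e^(-2t) - 6K_2e^(3t) + 3K_3e^(4t), x_2(t) = -3K_2e^(3t) + 2K_3e^(4t), x_3(t) = -2K_2e^(3t) + K_3e^(4t)

Coefficient matrix A = [[-2, 6, 6], [0, 7, -6], [0, 2, 0]].
det(A - λI) = 0 gives eigenvalues λ = -2, 3, 4.
For λ=-2: eigenvector (1,0,0).
For λ=3: eigenvector (-6,-3,-2).
For λ=4: eigenvector (3,2,1).
General solution: K_1e^(-2t)(1,0,0) + K_2e^(3t)(-6,-3,-2) + K_3e^(4t)(3,2,1).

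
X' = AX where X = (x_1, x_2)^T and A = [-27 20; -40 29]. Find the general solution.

Coefficient matrix A = [[-27, 20], [-40, 29]].
Characteristic polynomial det(A - λI) = λ^2 - 2λ + 17 = 0.
Eigenvalues λ = 1 ± 4i (complex conjugate pair).
For λ=1+4i: an eigenvector is (2,3) - i(1,1) = (2 - i, 3 - i).
A real fundamental pair from Re and Im of e^((1+4i)t)v: X_1 = e^(t)(cos(4t)·(2,3) + sin(4t)·(1,1)), X_2 = e^(t)(sin(4t)·(2,3) - cos(4t)·(1,1)).
General solution: K_1X_1 + K_2X_2.

x_1(t) = K_1e^(t)sin(4t) + 2K_1e^(t)cos(4t) + 2K_2e^(t)sin(4t) - K_2e^(t)cos(4t), x_2(t) = K_1e^(t)sin(4t) + 3K_1e^(t)cos(4t) + 3K_2e^(t)sin(4t) - K_2e^(t)cos(4t)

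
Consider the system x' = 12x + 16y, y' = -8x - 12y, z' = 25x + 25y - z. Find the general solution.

Coefficient matrix A = [[12, 16, 0], [-8, -12, 0], [25, 25, -1]].
det(A - λI) = 0 gives eigenvalues λ = 4, -4, -1.
For λ=4: eigenvector (2,-1,5).
For λ=-4: eigenvector (-1,1,0).
For λ=-1: eigenvector (0,0,1).
General solution: K_1e^(4t)(2,-1,5) + K_2e^(-4t)(-1,1,0) + K_3e^(-t)(0,0,1).

x(t) = 2K_1e^(4t) - K_2e^(-4t), y(t) = -K_1e^(4t) + K_2e^(-4t), z(t) = 5K_1e^(4t) + K_3e^(-t)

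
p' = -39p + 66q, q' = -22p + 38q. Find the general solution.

p(t) = -2C_1e^(-6t) - 3C_2e^(5t), q(t) = -C_1e^(-6t) - 2C_2e^(5t)

Coefficient matrix A = [[-39, 66], [-22, 38]].
Characteristic polynomial det(A - λI) = λ^2 + λ - 30 = 0.
Eigenvalues λ = -6, 5.
For λ=-6: (A-λI) row 1 is [-33, 66], so an eigenvector is (-2, -1).
For λ=5: (A-λI) row 1 is [-44, 66], so an eigenvector is (-3, -2).
General solution: C_1e^(-6t)(-2,-1) + C_2e^(5t)(-3,-2).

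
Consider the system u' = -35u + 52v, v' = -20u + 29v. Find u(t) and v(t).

u(t) = -3C_1e^(-3t)sin(4t) + 2C_1e^(-3t)cos(4t) + 2C_2e^(-3t)sin(4t) + 3C_2e^(-3t)cos(4t), v(t) = -2C_1e^(-3t)sin(4t) + C_1e^(-3t)cos(4t) + C_2e^(-3t)sin(4t) + 2C_2e^(-3t)cos(4t)

Coefficient matrix A = [[-35, 52], [-20, 29]].
Characteristic polynomial det(A - λI) = λ^2 + 6λ + 25 = 0.
Eigenvalues λ = -3 ± 4i (complex conjugate pair).
For λ=-3+4i: an eigenvector is (2,1) - i(-3,-2) = (2 + 3i, 1 + 2i).
A real fundamental pair from Re and Im of e^((-3+4i)t)v: X_1 = e^(-3t)(cos(4t)·(2,1) + sin(4t)·(-3,-2)), X_2 = e^(-3t)(sin(4t)·(2,1) - cos(4t)·(-3,-2)).
General solution: C_1X_1 + C_2X_2.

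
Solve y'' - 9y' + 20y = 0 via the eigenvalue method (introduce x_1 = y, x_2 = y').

y(t) = C_1e^(5t) + C_2e^(4t)

Let x_1 = y, x_2 = y'. Then x_1' = x_2 and x_2' = -20x_1 + 9x_2.
A = [[0,1],[-20,9]]; det(A-λI) = λ^2 - 9λ + 20.
Eigenvalues λ = 5, 4 with eigenvectors (1,5), (1,4).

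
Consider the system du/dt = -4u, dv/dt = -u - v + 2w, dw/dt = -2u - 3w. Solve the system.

Coefficient matrix A = [[-4, 0, 0], [-1, -1, 2], [-2, 0, -3]].
det(A - λI) = 0 gives eigenvalues λ = -4, -3, -1.
For λ=-4: eigenvector (1,-1,2).
For λ=-3: eigenvector (0,-1,1).
For λ=-1: eigenvector (0,1,0).
General solution: C_1e^(-4t)(1,-1,2) + C_2e^(-3t)(0,-1,1) + C_3e^(-t)(0,1,0).

u(t) = C_1e^(-4t), v(t) = -C_1e^(-4t) - C_2e^(-3t) + C_3e^(-t), w(t) = 2C_1e^(-4t) + C_2e^(-3t)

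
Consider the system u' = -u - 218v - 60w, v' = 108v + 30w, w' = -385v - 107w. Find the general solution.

Coefficient matrix A = [[-1, -218, -60], [0, 108, 30], [0, -385, -107]].
det(A - λI) = 0 gives eigenvalues λ = -1, -2, 3.
For λ=-1: eigenvector (1,0,0).
For λ=-2: eigenvector (-6,3,-11).
For λ=3: eigenvector (-4,2,-7).
General solution: c_1e^(-t)(1,0,0) + c_2e^(-2t)(-6,3,-11) + c_3e^(3t)(-4,2,-7).

u(t) = c_1e^(-t) - 6c_2e^(-2t) - 4c_3e^(3t), v(t) = 3c_2e^(-2t) + 2c_3e^(3t), w(t) = -11c_2e^(-2t) - 7c_3e^(3t)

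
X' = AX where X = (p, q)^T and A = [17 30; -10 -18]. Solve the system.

Coefficient matrix A = [[17, 30], [-10, -18]].
Characteristic polynomial det(A - λI) = λ^2 + λ - 6 = 0.
Eigenvalues λ = -3, 2.
For λ=-3: (A-λI) row 1 is [20, 30], so an eigenvector is (-3, 2).
For λ=2: (A-λI) row 1 is [15, 30], so an eigenvector is (-2, 1).
General solution: C_1e^(-3t)(-3,2) + C_2e^(2t)(-2,1).

p(t) = -3C_1e^(-3t) - 2C_2e^(2t), q(t) = 2C_1e^(-3t) + C_2e^(2t)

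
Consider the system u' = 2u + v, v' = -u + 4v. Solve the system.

Coefficient matrix A = [[2, 1], [-1, 4]].
Characteristic polynomial det(A - λI) = λ^2 - 6λ + 9 = 0.
Single eigenvalue λ = 3 with algebraic multiplicity 2.
Eigenvector v = (-1,-1); generalized eigenvector w with (A-λI)w=v is (3,2).
General solution: e^(3t)[c_1·v + c_2·(t·v + w)].

u(t) = -c_1e^(3t) - c_2te^(3t) + 3c_2e^(3t), v(t) = -c_1e^(3t) - c_2te^(3t) + 2c_2e^(3t)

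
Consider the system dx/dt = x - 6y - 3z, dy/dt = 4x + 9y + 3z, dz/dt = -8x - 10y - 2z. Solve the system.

Coefficient matrix A = [[1, -6, -3], [4, 9, 3], [-8, -10, -2]].
det(A - λI) = 0 gives eigenvalues λ = 1, 3, 4.
For λ=1: eigenvector (1,-2,4).
For λ=3: eigenvector (0,1,-2).
For λ=4: eigenvector (-1,-1,3).
General solution: c_1e^(t)(1,-2,4) + c_2e^(3t)(0,1,-2) + c_3e^(4t)(-1,-1,3).

x(t) = c_1e^(t) - c_3e^(4t), y(t) = -2c_1e^(t) + c_2e^(3t) - c_3e^(4t), z(t) = 4c_1e^(t) - 2c_2e^(3t) + 3c_3e^(4t)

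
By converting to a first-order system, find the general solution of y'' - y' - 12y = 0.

Let x_1 = y, x_2 = y'. Then x_1' = x_2 and x_2' = 12x_1 + x_2.
A = [[0,1],[12,1]]; det(A-λI) = λ^2 - λ - 12.
Eigenvalues λ = 4, -3 with eigenvectors (1,4), (1,-3).

y(t) = K_1e^(4t) + K_2e^(-3t)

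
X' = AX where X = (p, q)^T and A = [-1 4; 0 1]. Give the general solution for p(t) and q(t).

p(t) = 2c_1e^(t) - c_2e^(-t), q(t) = c_1e^(t)

Coefficient matrix A = [[-1, 4], [0, 1]].
Characteristic polynomial det(A - λI) = λ^2 - 1 = 0.
Eigenvalues λ = 1, -1.
For λ=1: (A-λI) row 1 is [-2, 4], so an eigenvector is (2, 1).
For λ=-1: (A-λI) row 1 is [0, 4], so an eigenvector is (-1, 0).
General solution: c_1e^(t)(2,1) + c_2e^(-t)(-1,0).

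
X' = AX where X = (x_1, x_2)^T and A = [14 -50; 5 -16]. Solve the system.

Coefficient matrix A = [[14, -50], [5, -16]].
Characteristic polynomial det(A - λI) = λ^2 + 2λ + 26 = 0.
Eigenvalues λ = -1 ± 5i (complex conjugate pair).
For λ=-1+5i: an eigenvector is (1,0) - i(3,1) = (1 - 3i, 0 - i).
A real fundamental pair from Re and Im of e^((-1+5i)t)v: X_1 = e^(-t)(cos(5t)·(1,0) + sin(5t)·(3,1)), X_2 = e^(-t)(sin(5t)·(1,0) - cos(5t)·(3,1)).
General solution: K_1X_1 + K_2X_2.

x_1(t) = 3K_1e^(-t)sin(5t) + K_1e^(-t)cos(5t) + K_2e^(-t)sin(5t) - 3K_2e^(-t)cos(5t), x_2(t) = K_1e^(-t)sin(5t) - K_2e^(-t)cos(5t)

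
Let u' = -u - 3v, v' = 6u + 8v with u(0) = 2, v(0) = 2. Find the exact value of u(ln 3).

A = [[-1,-3],[6,8]]; eigenvalues λ = 2, 5.
Eigenvectors: (-1,1) for λ=2, (-1,2) for λ=5.
From the initial condition, c_1 = -6, c_2 = 4.
u(ln 3) = (-6)(3^2)(-1) + (4)(3^5)(-1) = -918.

-918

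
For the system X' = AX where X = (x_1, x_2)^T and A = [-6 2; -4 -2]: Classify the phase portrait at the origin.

A = [[-6,2],[-4,-2]]; det(A-λI) = λ^2 + 8λ + 20.
λ = -4 ± 2i: negative real part.

stable spiral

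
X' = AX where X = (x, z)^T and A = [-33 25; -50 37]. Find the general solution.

Coefficient matrix A = [[-33, 25], [-50, 37]].
Characteristic polynomial det(A - λI) = λ^2 - 4λ + 29 = 0.
Eigenvalues λ = 2 ± 5i (complex conjugate pair).
For λ=2+5i: an eigenvector is (1,1) - i(-2,-3) = (1 + 2i, 1 + 3i).
A real fundamental pair from Re and Im of e^((2+5i)t)v: X_1 = e^(2t)(cos(5t)·(1,1) + sin(5t)·(-2,-3)), X_2 = e^(2t)(sin(5t)·(1,1) - cos(5t)·(-2,-3)).
General solution: c_1X_1 + c_2X_2.

x(t) = -2c_1e^(2t)sin(5t) + c_1e^(2t)cos(5t) + c_2e^(2t)sin(5t) + 2c_2e^(2t)cos(5t), z(t) = -3c_1e^(2t)sin(5t) + c_1e^(2t)cos(5t) + c_2e^(2t)sin(5t) + 3c_2e^(2t)cos(5t)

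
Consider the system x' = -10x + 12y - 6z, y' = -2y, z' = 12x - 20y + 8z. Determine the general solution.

x(t) = c_1e^(-4t) - c_3e^(2t), y(t) = c_2e^(-2t), z(t) = -c_1e^(-4t) + 2c_2e^(-2t) + 2c_3e^(2t)

Coefficient matrix A = [[-10, 12, -6], [0, -2, 0], [12, -20, 8]].
det(A - λI) = 0 gives eigenvalues λ = -4, -2, 2.
For λ=-4: eigenvector (1,0,-1).
For λ=-2: eigenvector (0,1,2).
For λ=2: eigenvector (-1,0,2).
General solution: c_1e^(-4t)(1,0,-1) + c_2e^(-2t)(0,1,2) + c_3e^(2t)(-1,0,2).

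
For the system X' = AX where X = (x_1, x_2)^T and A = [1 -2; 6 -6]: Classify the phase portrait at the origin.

A = [[1,-2],[6,-6]]; det(A-λI) = λ^2 + 5λ + 6.
λ = -3, -2: both negative.

stable node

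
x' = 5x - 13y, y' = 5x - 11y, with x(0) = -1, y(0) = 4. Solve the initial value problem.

x(t) = -60e^(-3t)sin(t) - e^(-3t)cos(t), y(t) = -37e^(-3t)sin(t) + 4e^(-3t)cos(t)

Coefficient matrix A = [[5, -13], [5, -11]].
Characteristic polynomial det(A - λI) = λ^2 + 6λ + 10 = 0.
Eigenvalues λ = -3 ± i (complex conjugate pair).
For λ=-3+i: an eigenvector is (2,1) - i(3,2) = (2 - 3i, 1 - 2i).
A real fundamental pair from Re and Im of e^((-3+i)t)v: X_1 = e^(-3t)(cos(t)·(2,1) + sin(t)·(3,2)), X_2 = e^(-3t)(sin(t)·(2,1) - cos(t)·(3,2)).
General solution: K_1X_1 + K_2X_2.
Applying x(0)=-1, y(0)=4 gives K_1=-14, K_2=-9.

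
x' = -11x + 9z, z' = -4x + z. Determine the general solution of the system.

Coefficient matrix A = [[-11, 9], [-4, 1]].
Characteristic polynomial det(A - λI) = λ^2 + 10λ + 25 = 0.
Single eigenvalue λ = -5 with algebraic multiplicity 2.
Eigenvector v = (-3,-2); generalized eigenvector w with (A-λI)w=v is (2,1).
General solution: e^(-5t)[C_1·v + C_2·(t·v + w)].

x(t) = -3C_1e^(-5t) - 3C_2te^(-5t) + 2C_2e^(-5t), z(t) = -2C_1e^(-5t) - 2C_2te^(-5t) + C_2e^(-5t)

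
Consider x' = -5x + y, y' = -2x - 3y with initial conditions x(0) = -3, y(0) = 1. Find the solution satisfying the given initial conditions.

Coefficient matrix A = [[-5, 1], [-2, -3]].
Characteristic polynomial det(A - λI) = λ^2 + 8λ + 17 = 0.
Eigenvalues λ = -4 ± i (complex conjugate pair).
For λ=-4+i: an eigenvector is (-1,-1) - i(0,1) = (-1, -1 - i).
A real fundamental pair from Re and Im of e^((-4+i)t)v: X_1 = e^(-4t)(cos(t)·(-1,-1) + sin(t)·(0,1)), X_2 = e^(-4t)(sin(t)·(-1,-1) - cos(t)·(0,1)).
General solution: K_1X_1 + K_2X_2.
Applying x(0)=-3, y(0)=1 gives K_1=3, K_2=-4.

x(t) = 4e^(-4t)sin(t) - 3e^(-4t)cos(t), y(t) = 7e^(-4t)sin(t) + e^(-4t)cos(t)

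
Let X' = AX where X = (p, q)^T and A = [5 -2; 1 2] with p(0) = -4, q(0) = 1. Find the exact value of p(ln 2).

-112

A = [[5,-2],[1,2]]; eigenvalues λ = 3, 4.
Eigenvectors: (-1,-1) for λ=3, (2,1) for λ=4.
From the initial condition, c_1 = -6, c_2 = -5.
p(ln 2) = (-6)(2^3)(-1) + (-5)(2^4)(2) = -112.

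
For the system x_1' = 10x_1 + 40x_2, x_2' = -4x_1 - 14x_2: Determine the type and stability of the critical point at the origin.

A = [[10,40],[-4,-14]]; det(A-λI) = λ^2 + 4λ + 20.
λ = -2 ± 4i: negative real part.

stable spiral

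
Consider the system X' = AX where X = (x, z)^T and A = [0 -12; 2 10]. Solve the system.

Coefficient matrix A = [[0, -12], [2, 10]].
Characteristic polynomial det(A - λI) = λ^2 - 10λ + 24 = 0.
Eigenvalues λ = 6, 4.
For λ=6: (A-λI) row 1 is [-6, -12], so an eigenvector is (2, -1).
For λ=4: (A-λI) row 1 is [-4, -12], so an eigenvector is (3, -1).
General solution: C_1e^(6t)(2,-1) + C_2e^(4t)(3,-1).

x(t) = 2C_1e^(6t) + 3C_2e^(4t), z(t) = -C_1e^(6t) - C_2e^(4t)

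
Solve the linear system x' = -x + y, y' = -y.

x(t) = c_1e^(-t) + c_2te^(-t) + 2c_2e^(-t), y(t) = c_2e^(-t)

Coefficient matrix A = [[-1, 1], [0, -1]].
Characteristic polynomial det(A - λI) = λ^2 + 2λ + 1 = 0.
Single eigenvalue λ = -1 with algebraic multiplicity 2.
Eigenvector v = (1,0); generalized eigenvector w with (A-λI)w=v is (2,1).
General solution: e^(-t)[c_1·v + c_2·(t·v + w)].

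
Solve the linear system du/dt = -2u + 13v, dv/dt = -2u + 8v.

Coefficient matrix A = [[-2, 13], [-2, 8]].
Characteristic polynomial det(A - λI) = λ^2 - 6λ + 10 = 0.
Eigenvalues λ = 3 ± i (complex conjugate pair).
For λ=3+i: an eigenvector is (3,1) - i(-2,-1) = (3 + 2i, 1 + i).
A real fundamental pair from Re and Im of e^((3+i)t)v: X_1 = e^(3t)(cos(t)·(3,1) + sin(t)·(-2,-1)), X_2 = e^(3t)(sin(t)·(3,1) - cos(t)·(-2,-1)).
General solution: C_1X_1 + C_2X_2.

u(t) = -2C_1e^(3t)sin(t) + 3C_1e^(3t)cos(t) + 3C_2e^(3t)sin(t) + 2C_2e^(3t)cos(t), v(t) = -C_1e^(3t)sin(t) + C_1e^(3t)cos(t) + C_2e^(3t)sin(t) + C_2e^(3t)cos(t)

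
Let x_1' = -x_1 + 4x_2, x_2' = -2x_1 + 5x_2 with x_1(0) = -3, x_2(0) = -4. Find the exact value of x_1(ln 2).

A = [[-1,4],[-2,5]]; eigenvalues λ = 1, 3.
Eigenvectors: (2,1) for λ=1, (-1,-1) for λ=3.
From the initial condition, c_1 = 1, c_2 = 5.
x_1(ln 2) = (1)(2^1)(2) + (5)(2^3)(-1) = -36.

-36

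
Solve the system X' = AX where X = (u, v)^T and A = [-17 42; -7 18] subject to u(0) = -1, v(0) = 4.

u(t) = 26e^(4t) - 27e^(-3t), v(t) = 13e^(4t) - 9e^(-3t)

Coefficient matrix A = [[-17, 42], [-7, 18]].
Characteristic polynomial det(A - λI) = λ^2 - λ - 12 = 0.
Eigenvalues λ = -3, 4.
For λ=-3: (A-λI) row 1 is [-14, 42], so an eigenvector is (-3, -1).
For λ=4: (A-λI) row 1 is [-21, 42], so an eigenvector is (-2, -1).
General solution: K_1e^(-3t)(-3,-1) + K_2e^(4t)(-2,-1).
Applying u(0)=-1, v(0)=4 gives K_1=9, K_2=-13.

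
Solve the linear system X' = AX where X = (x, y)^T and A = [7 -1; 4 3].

x(t) = K_1e^(5t) + K_2te^(5t) + 2K_2e^(5t), y(t) = 2K_1e^(5t) + 2K_2te^(5t) + 3K_2e^(5t)

Coefficient matrix A = [[7, -1], [4, 3]].
Characteristic polynomial det(A - λI) = λ^2 - 10λ + 25 = 0.
Single eigenvalue λ = 5 with algebraic multiplicity 2.
Eigenvector v = (1,2); generalized eigenvector w with (A-λI)w=v is (2,3).
General solution: e^(5t)[K_1·v + K_2·(t·v + w)].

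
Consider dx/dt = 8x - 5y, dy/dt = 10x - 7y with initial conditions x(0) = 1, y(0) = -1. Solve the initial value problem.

x(t) = 3e^(3t) - 2e^(-2t), y(t) = 3e^(3t) - 4e^(-2t)

Coefficient matrix A = [[8, -5], [10, -7]].
Characteristic polynomial det(A - λI) = λ^2 - λ - 6 = 0.
Eigenvalues λ = -2, 3.
For λ=-2: (A-λI) row 1 is [10, -5], so an eigenvector is (1, 2).
For λ=3: (A-λI) row 1 is [5, -5], so an eigenvector is (1, 1).
General solution: K_1e^(-2t)(1,2) + K_2e^(3t)(1,1).
Applying x(0)=1, y(0)=-1 gives K_1=-2, K_2=3.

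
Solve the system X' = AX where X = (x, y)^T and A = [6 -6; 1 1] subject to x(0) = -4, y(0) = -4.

Coefficient matrix A = [[6, -6], [1, 1]].
Characteristic polynomial det(A - λI) = λ^2 - 7λ + 12 = 0.
Eigenvalues λ = 3, 4.
For λ=3: (A-λI) row 1 is [3, -6], so an eigenvector is (2, 1).
For λ=4: (A-λI) row 1 is [2, -6], so an eigenvector is (-3, -1).
General solution: K_1e^(3t)(2,1) + K_2e^(4t)(-3,-1).
Applying x(0)=-4, y(0)=-4 gives K_1=-8, K_2=-4.

x(t) = 12e^(4t) - 16e^(3t), y(t) = 4e^(4t) - 8e^(3t)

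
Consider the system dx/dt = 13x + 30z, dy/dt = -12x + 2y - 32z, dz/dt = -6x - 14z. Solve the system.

x(t) = 5c_1e^(t) - 2c_3e^(-2t), y(t) = -4c_1e^(t) + c_2e^(2t) + 2c_3e^(-2t), z(t) = -2c_1e^(t) + c_3e^(-2t)

Coefficient matrix A = [[13, 0, 30], [-12, 2, -32], [-6, 0, -14]].
det(A - λI) = 0 gives eigenvalues λ = 1, 2, -2.
For λ=1: eigenvector (5,-4,-2).
For λ=2: eigenvector (0,1,0).
For λ=-2: eigenvector (-2,2,1).
General solution: c_1e^(t)(5,-4,-2) + c_2e^(2t)(0,1,0) + c_3e^(-2t)(-2,2,1).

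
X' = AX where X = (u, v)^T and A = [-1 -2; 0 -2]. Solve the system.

Coefficient matrix A = [[-1, -2], [0, -2]].
Characteristic polynomial det(A - λI) = λ^2 + 3λ + 2 = 0.
Eigenvalues λ = -2, -1.
For λ=-2: (A-λI) row 1 is [1, -2], so an eigenvector is (-2, -1).
For λ=-1: (A-λI) row 1 is [0, -2], so an eigenvector is (-1, 0).
General solution: c_1e^(-2t)(-2,-1) + c_2e^(-t)(-1,0).

u(t) = -2c_1e^(-2t) - c_2e^(-t), v(t) = -c_1e^(-2t)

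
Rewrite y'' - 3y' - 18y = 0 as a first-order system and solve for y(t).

y(t) = C_1e^(6t) + C_2e^(-3t)

Let x_1 = y, x_2 = y'. Then x_1' = x_2 and x_2' = 18x_1 + 3x_2.
A = [[0,1],[18,3]]; det(A-λI) = λ^2 - 3λ - 18.
Eigenvalues λ = 6, -3 with eigenvectors (1,6), (1,-3).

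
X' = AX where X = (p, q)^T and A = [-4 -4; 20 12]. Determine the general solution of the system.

Coefficient matrix A = [[-4, -4], [20, 12]].
Characteristic polynomial det(A - λI) = λ^2 - 8λ + 32 = 0.
Eigenvalues λ = 4 ± 4i (complex conjugate pair).
For λ=4+4i: an eigenvector is (0,-1) - i(1,-2) = (0 - i, -1 + 2i).
A real fundamental pair from Re and Im of e^((4+4i)t)v: X_1 = e^(4t)(cos(4t)·(0,-1) + sin(4t)·(1,-2)), X_2 = e^(4t)(sin(4t)·(0,-1) - cos(4t)·(1,-2)).
General solution: K_1X_1 + K_2X_2.

p(t) = K_1e^(4t)sin(4t) - K_2e^(4t)cos(4t), q(t) = -2K_1e^(4t)sin(4t) - K_1e^(4t)cos(4t) - K_2e^(4t)sin(4t) + 2K_2e^(4t)cos(4t)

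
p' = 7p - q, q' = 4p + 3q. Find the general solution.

p(t) = -C_1e^(5t) - C_2te^(5t) - C_2e^(5t), q(t) = -2C_1e^(5t) - 2C_2te^(5t) - C_2e^(5t)

Coefficient matrix A = [[7, -1], [4, 3]].
Characteristic polynomial det(A - λI) = λ^2 - 10λ + 25 = 0.
Single eigenvalue λ = 5 with algebraic multiplicity 2.
Eigenvector v = (-1,-2); generalized eigenvector w with (A-λI)w=v is (-1,-1).
General solution: e^(5t)[C_1·v + C_2·(t·v + w)].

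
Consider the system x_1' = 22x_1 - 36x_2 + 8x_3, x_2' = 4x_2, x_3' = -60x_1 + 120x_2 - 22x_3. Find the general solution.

Coefficient matrix A = [[22, -36, 8], [0, 4, 0], [-60, 120, -22]].
det(A - λI) = 0 gives eigenvalues λ = -2, 4, 2.
For λ=-2: eigenvector (-1,0,3).
For λ=4: eigenvector (2,1,0).
For λ=2: eigenvector (-2,0,5).
General solution: c_1e^(-2t)(-1,0,3) + c_2e^(4t)(2,1,0) + c_3e^(2t)(-2,0,5).

x_1(t) = -c_1e^(-2t) + 2c_2e^(4t) - 2c_3e^(2t), x_2(t) = c_2e^(4t), x_3(t) = 3c_1e^(-2t) + 5c_3e^(2t)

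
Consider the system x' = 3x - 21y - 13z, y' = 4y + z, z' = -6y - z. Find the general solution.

x(t) = K_1e^(3t) - 5K_2e^(2t) + 9K_3e^(t), y(t) = K_2e^(2t) - K_3e^(t), z(t) = -2K_2e^(2t) + 3K_3e^(t)

Coefficient matrix A = [[3, -21, -13], [0, 4, 1], [0, -6, -1]].
det(A - λI) = 0 gives eigenvalues λ = 3, 2, 1.
For λ=3: eigenvector (1,0,0).
For λ=2: eigenvector (-5,1,-2).
For λ=1: eigenvector (9,-1,3).
General solution: K_1e^(3t)(1,0,0) + K_2e^(2t)(-5,1,-2) + K_3e^(t)(9,-1,3).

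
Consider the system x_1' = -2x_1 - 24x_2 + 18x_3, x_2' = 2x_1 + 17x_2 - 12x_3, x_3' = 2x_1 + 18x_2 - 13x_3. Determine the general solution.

Coefficient matrix A = [[-2, -24, 18], [2, 17, -12], [2, 18, -13]].
det(A - λI) = 0 gives eigenvalues λ = -1, 1, 2.
For λ=-1: eigenvector (-6,4,5).
For λ=1: eigenvector (-2,1,1).
For λ=2: eigenvector (-3,2,2).
General solution: c_1e^(-t)(-6,4,5) + c_2e^(t)(-2,1,1) + c_3e^(2t)(-3,2,2).

x_1(t) = -6c_1e^(-t) - 2c_2e^(t) - 3c_3e^(2t), x_2(t) = 4c_1e^(-t) + c_2e^(t) + 2c_3e^(2t), x_3(t) = 5c_1e^(-t) + c_2e^(t) + 2c_3e^(2t)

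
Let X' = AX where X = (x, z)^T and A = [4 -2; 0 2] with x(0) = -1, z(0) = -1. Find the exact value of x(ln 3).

-9

A = [[4,-2],[0,2]]; eigenvalues λ = 2, 4.
Eigenvectors: (1,1) for λ=2, (-1,0) for λ=4.
From the initial condition, c_1 = -1, c_2 = 0.
x(ln 3) = (-1)(3^2)(1) + (0)(3^4)(-1) = -9.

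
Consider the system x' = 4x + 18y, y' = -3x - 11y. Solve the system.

x(t) = 3C_1e^(-2t) + 2C_2e^(-5t), y(t) = -C_1e^(-2t) - C_2e^(-5t)

Coefficient matrix A = [[4, 18], [-3, -11]].
Characteristic polynomial det(A - λI) = λ^2 + 7λ + 10 = 0.
Eigenvalues λ = -2, -5.
For λ=-2: (A-λI) row 1 is [6, 18], so an eigenvector is (3, -1).
For λ=-5: (A-λI) row 1 is [9, 18], so an eigenvector is (2, -1).
General solution: C_1e^(-2t)(3,-1) + C_2e^(-5t)(2,-1).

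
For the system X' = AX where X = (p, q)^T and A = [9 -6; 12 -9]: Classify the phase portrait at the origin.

A = [[9,-6],[12,-9]]; det(A-λI) = λ^2 - 9.
λ = -3, 3: opposite signs.

saddle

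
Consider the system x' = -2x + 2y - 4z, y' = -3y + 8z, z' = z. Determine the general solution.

x(t) = -2K_1e^(-3t) + K_2e^(-2t), y(t) = K_1e^(-3t) + 2K_3e^(t), z(t) = K_3e^(t)

Coefficient matrix A = [[-2, 2, -4], [0, -3, 8], [0, 0, 1]].
det(A - λI) = 0 gives eigenvalues λ = -3, -2, 1.
For λ=-3: eigenvector (-2,1,0).
For λ=-2: eigenvector (1,0,0).
For λ=1: eigenvector (0,2,1).
General solution: K_1e^(-3t)(-2,1,0) + K_2e^(-2t)(1,0,0) + K_3e^(t)(0,2,1).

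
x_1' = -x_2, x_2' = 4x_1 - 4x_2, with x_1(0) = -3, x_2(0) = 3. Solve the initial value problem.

x_1(t) = -9te^(-2t) - 3e^(-2t), x_2(t) = -18te^(-2t) + 3e^(-2t)

Coefficient matrix A = [[0, -1], [4, -4]].
Characteristic polynomial det(A - λI) = λ^2 + 4λ + 4 = 0.
Single eigenvalue λ = -2 with algebraic multiplicity 2.
Eigenvector v = (-1,-2); generalized eigenvector w with (A-λI)w=v is (-1,-1).
General solution: e^(-2t)[K_1·v + K_2·(t·v + w)].
Applying x_1(0)=-3, x_2(0)=3 gives K_1=-6, K_2=9.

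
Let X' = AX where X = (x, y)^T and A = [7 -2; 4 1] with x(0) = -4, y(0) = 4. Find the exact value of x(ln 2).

A = [[7,-2],[4,1]]; eigenvalues λ = 5, 3.
Eigenvectors: (1,1) for λ=5, (-1,-2) for λ=3.
From the initial condition, c_1 = -12, c_2 = -8.
x(ln 2) = (-12)(2^5)(1) + (-8)(2^3)(-1) = -320.

-320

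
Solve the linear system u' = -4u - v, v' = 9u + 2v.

u(t) = -K_1e^(-t) - K_2te^(-t) + K_2e^(-t), v(t) = 3K_1e^(-t) + 3K_2te^(-t) - 2K_2e^(-t)

Coefficient matrix A = [[-4, -1], [9, 2]].
Characteristic polynomial det(A - λI) = λ^2 + 2λ + 1 = 0.
Single eigenvalue λ = -1 with algebraic multiplicity 2.
Eigenvector v = (-1,3); generalized eigenvector w with (A-λI)w=v is (1,-2).
General solution: e^(-t)[K_1·v + K_2·(t·v + w)].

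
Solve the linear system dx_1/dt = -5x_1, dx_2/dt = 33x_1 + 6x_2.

Coefficient matrix A = [[-5, 0], [33, 6]].
Characteristic polynomial det(A - λI) = λ^2 - λ - 30 = 0.
Eigenvalues λ = -5, 6.
For λ=-5: (A-λI) row 2 is [33, 11], so an eigenvector is (-1, 3).
For λ=6: (A-λI) row 1 is [-11, 0], so an eigenvector is (0, 1).
General solution: c_1e^(-5t)(-1,3) + c_2e^(6t)(0,1).

x_1(t) = -c_1e^(-5t), x_2(t) = 3c_1e^(-5t) + c_2e^(6t)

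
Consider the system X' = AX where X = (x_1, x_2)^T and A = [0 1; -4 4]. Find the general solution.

x_1(t) = -K_1e^(2t) - K_2te^(2t) + 2K_2e^(2t), x_2(t) = -2K_1e^(2t) - 2K_2te^(2t) + 3K_2e^(2t)

Coefficient matrix A = [[0, 1], [-4, 4]].
Characteristic polynomial det(A - λI) = λ^2 - 4λ + 4 = 0.
Single eigenvalue λ = 2 with algebraic multiplicity 2.
Eigenvector v = (-1,-2); generalized eigenvector w with (A-λI)w=v is (2,3).
General solution: e^(2t)[K_1·v + K_2·(t·v + w)].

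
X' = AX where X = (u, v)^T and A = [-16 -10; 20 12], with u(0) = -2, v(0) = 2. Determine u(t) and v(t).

Coefficient matrix A = [[-16, -10], [20, 12]].
Characteristic polynomial det(A - λI) = λ^2 + 4λ + 8 = 0.
Eigenvalues λ = -2 ± 2i (complex conjugate pair).
For λ=-2+2i: an eigenvector is (1,-1) - i(-2,3) = (1 + 2i, -1 - 3i).
A real fundamental pair from Re and Im of e^((-2+2i)t)v: X_1 = e^(-2t)(cos(2t)·(1,-1) + sin(2t)·(-2,3)), X_2 = e^(-2t)(sin(2t)·(1,-1) - cos(2t)·(-2,3)).
General solution: C_1X_1 + C_2X_2.
Applying u(0)=-2, v(0)=2 gives C_1=-2, C_2=0.

u(t) = 4e^(-2t)sin(2t) - 2e^(-2t)cos(2t), v(t) = -6e^(-2t)sin(2t) + 2e^(-2t)cos(2t)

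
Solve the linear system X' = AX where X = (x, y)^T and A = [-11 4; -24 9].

x(t) = -K_1e^(-3t) + K_2e^(t), y(t) = -2K_1e^(-3t) + 3K_2e^(t)

Coefficient matrix A = [[-11, 4], [-24, 9]].
Characteristic polynomial det(A - λI) = λ^2 + 2λ - 3 = 0.
Eigenvalues λ = -3, 1.
For λ=-3: (A-λI) row 1 is [-8, 4], so an eigenvector is (-1, -2).
For λ=1: (A-λI) row 1 is [-12, 4], so an eigenvector is (1, 3).
General solution: K_1e^(-3t)(-1,-2) + K_2e^(t)(1,3).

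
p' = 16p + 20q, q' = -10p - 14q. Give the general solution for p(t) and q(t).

p(t) = c_1e^(-4t) + 2c_2e^(6t), q(t) = -c_1e^(-4t) - c_2e^(6t)

Coefficient matrix A = [[16, 20], [-10, -14]].
Characteristic polynomial det(A - λI) = λ^2 - 2λ - 24 = 0.
Eigenvalues λ = -4, 6.
For λ=-4: (A-λI) row 1 is [20, 20], so an eigenvector is (1, -1).
For λ=6: (A-λI) row 1 is [10, 20], so an eigenvector is (2, -1).
General solution: c_1e^(-4t)(1,-1) + c_2e^(6t)(2,-1).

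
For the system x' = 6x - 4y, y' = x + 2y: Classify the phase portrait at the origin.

unstable improper node

A = [[6,-4],[1,2]]; det(A-λI) = λ^2 - 8λ + 16.
repeated λ = 4 with a single eigenvector.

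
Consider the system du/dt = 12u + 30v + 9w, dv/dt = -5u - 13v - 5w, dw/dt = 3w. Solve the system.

Coefficient matrix A = [[12, 30, 9], [-5, -13, -5], [0, 0, 3]].
det(A - λI) = 0 gives eigenvalues λ = 2, -3, 3.
For λ=2: eigenvector (3,-1,0).
For λ=-3: eigenvector (-2,1,0).
For λ=3: eigenvector (-1,0,1).
General solution: C_1e^(2t)(3,-1,0) + C_2e^(-3t)(-2,1,0) + C_3e^(3t)(-1,0,1).

u(t) = 3C_1e^(2t) - 2C_2e^(-3t) - C_3e^(3t), v(t) = -C_1e^(2t) + C_2e^(-3t), w(t) = C_3e^(3t)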